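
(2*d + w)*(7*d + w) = 14*d^2 + 9*d*w + w^2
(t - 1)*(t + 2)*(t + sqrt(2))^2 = t^4 + t^3 + 2*sqrt(2)*t^3 + 2*sqrt(2)*t^2 - 4*sqrt(2)*t + 2*t - 4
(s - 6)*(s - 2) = s^2 - 8*s + 12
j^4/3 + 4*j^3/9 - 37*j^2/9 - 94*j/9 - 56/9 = (j/3 + 1/3)*(j - 4)*(j + 2)*(j + 7/3)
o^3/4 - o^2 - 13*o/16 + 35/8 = (o/4 + 1/2)*(o - 7/2)*(o - 5/2)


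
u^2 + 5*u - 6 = (u - 1)*(u + 6)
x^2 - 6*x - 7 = (x - 7)*(x + 1)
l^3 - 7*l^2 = l^2*(l - 7)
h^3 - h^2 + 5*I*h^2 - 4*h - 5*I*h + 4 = (h - 1)*(h + I)*(h + 4*I)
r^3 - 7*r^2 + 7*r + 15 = (r - 5)*(r - 3)*(r + 1)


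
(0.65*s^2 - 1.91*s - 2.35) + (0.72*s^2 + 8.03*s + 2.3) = 1.37*s^2 + 6.12*s - 0.0500000000000003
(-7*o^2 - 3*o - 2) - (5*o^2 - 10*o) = -12*o^2 + 7*o - 2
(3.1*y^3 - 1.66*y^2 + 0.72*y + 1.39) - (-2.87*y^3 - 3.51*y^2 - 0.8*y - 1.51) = 5.97*y^3 + 1.85*y^2 + 1.52*y + 2.9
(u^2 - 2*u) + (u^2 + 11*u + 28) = 2*u^2 + 9*u + 28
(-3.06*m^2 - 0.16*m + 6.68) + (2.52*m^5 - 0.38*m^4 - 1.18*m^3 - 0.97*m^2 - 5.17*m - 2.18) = 2.52*m^5 - 0.38*m^4 - 1.18*m^3 - 4.03*m^2 - 5.33*m + 4.5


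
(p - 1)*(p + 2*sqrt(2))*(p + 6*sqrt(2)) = p^3 - p^2 + 8*sqrt(2)*p^2 - 8*sqrt(2)*p + 24*p - 24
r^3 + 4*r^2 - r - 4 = (r - 1)*(r + 1)*(r + 4)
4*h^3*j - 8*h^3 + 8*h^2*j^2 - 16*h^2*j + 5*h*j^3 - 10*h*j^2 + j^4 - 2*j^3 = (h + j)*(2*h + j)^2*(j - 2)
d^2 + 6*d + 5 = (d + 1)*(d + 5)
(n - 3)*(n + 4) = n^2 + n - 12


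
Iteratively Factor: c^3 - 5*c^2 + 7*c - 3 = (c - 1)*(c^2 - 4*c + 3) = (c - 1)^2*(c - 3)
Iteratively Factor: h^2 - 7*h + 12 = (h - 3)*(h - 4)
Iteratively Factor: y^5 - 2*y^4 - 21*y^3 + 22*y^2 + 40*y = (y)*(y^4 - 2*y^3 - 21*y^2 + 22*y + 40) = y*(y + 1)*(y^3 - 3*y^2 - 18*y + 40) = y*(y + 1)*(y + 4)*(y^2 - 7*y + 10) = y*(y - 2)*(y + 1)*(y + 4)*(y - 5)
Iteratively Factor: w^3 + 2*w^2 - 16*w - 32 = (w + 4)*(w^2 - 2*w - 8) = (w - 4)*(w + 4)*(w + 2)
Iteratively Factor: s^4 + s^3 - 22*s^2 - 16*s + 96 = (s - 2)*(s^3 + 3*s^2 - 16*s - 48) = (s - 2)*(s + 3)*(s^2 - 16) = (s - 4)*(s - 2)*(s + 3)*(s + 4)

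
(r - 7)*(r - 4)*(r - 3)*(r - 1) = r^4 - 15*r^3 + 75*r^2 - 145*r + 84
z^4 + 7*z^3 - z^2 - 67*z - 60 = (z - 3)*(z + 1)*(z + 4)*(z + 5)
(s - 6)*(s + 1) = s^2 - 5*s - 6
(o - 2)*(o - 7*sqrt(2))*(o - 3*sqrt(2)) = o^3 - 10*sqrt(2)*o^2 - 2*o^2 + 20*sqrt(2)*o + 42*o - 84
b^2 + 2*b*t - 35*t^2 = (b - 5*t)*(b + 7*t)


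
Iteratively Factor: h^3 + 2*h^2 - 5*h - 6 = (h - 2)*(h^2 + 4*h + 3) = (h - 2)*(h + 3)*(h + 1)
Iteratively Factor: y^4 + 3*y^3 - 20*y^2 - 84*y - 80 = (y + 4)*(y^3 - y^2 - 16*y - 20) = (y - 5)*(y + 4)*(y^2 + 4*y + 4) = (y - 5)*(y + 2)*(y + 4)*(y + 2)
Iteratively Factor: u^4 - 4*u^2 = (u)*(u^3 - 4*u) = u^2*(u^2 - 4) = u^2*(u - 2)*(u + 2)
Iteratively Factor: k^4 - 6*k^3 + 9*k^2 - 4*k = (k)*(k^3 - 6*k^2 + 9*k - 4) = k*(k - 1)*(k^2 - 5*k + 4) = k*(k - 4)*(k - 1)*(k - 1)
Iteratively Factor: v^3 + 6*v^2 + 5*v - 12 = (v - 1)*(v^2 + 7*v + 12) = (v - 1)*(v + 4)*(v + 3)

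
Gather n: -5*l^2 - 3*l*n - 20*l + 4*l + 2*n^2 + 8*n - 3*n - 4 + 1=-5*l^2 - 16*l + 2*n^2 + n*(5 - 3*l) - 3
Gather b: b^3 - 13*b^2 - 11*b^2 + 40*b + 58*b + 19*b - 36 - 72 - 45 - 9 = b^3 - 24*b^2 + 117*b - 162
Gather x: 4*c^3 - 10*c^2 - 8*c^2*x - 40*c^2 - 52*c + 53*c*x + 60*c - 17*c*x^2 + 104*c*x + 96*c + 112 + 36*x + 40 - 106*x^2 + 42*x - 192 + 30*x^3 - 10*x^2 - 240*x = 4*c^3 - 50*c^2 + 104*c + 30*x^3 + x^2*(-17*c - 116) + x*(-8*c^2 + 157*c - 162) - 40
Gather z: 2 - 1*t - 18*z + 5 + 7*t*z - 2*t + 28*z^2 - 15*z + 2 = -3*t + 28*z^2 + z*(7*t - 33) + 9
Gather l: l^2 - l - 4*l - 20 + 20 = l^2 - 5*l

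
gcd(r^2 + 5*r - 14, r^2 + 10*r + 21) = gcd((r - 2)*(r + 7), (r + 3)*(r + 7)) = r + 7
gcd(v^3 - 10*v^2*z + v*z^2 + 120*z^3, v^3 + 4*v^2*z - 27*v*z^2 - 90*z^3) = -v^2 + 2*v*z + 15*z^2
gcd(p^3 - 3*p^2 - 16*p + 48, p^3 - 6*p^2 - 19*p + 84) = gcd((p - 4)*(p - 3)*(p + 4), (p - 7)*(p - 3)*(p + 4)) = p^2 + p - 12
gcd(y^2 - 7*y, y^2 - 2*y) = y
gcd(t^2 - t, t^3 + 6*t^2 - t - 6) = t - 1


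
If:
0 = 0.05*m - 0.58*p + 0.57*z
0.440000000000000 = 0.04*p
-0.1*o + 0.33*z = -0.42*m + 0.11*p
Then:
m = 127.6 - 11.4*z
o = 523.82 - 44.58*z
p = 11.00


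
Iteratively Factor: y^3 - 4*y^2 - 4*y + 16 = (y + 2)*(y^2 - 6*y + 8) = (y - 4)*(y + 2)*(y - 2)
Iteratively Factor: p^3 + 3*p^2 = (p)*(p^2 + 3*p) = p*(p + 3)*(p)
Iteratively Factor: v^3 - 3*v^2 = (v - 3)*(v^2) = v*(v - 3)*(v)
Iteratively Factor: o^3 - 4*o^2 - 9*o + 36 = (o - 3)*(o^2 - o - 12) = (o - 4)*(o - 3)*(o + 3)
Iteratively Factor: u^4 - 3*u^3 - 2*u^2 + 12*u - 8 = (u + 2)*(u^3 - 5*u^2 + 8*u - 4) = (u - 2)*(u + 2)*(u^2 - 3*u + 2) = (u - 2)^2*(u + 2)*(u - 1)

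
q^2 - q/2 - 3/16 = (q - 3/4)*(q + 1/4)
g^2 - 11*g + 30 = (g - 6)*(g - 5)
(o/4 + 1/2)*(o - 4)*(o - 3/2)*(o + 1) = o^4/4 - 5*o^3/8 - 17*o^2/8 + 7*o/4 + 3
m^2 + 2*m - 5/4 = (m - 1/2)*(m + 5/2)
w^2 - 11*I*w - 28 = (w - 7*I)*(w - 4*I)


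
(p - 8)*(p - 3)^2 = p^3 - 14*p^2 + 57*p - 72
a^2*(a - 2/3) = a^3 - 2*a^2/3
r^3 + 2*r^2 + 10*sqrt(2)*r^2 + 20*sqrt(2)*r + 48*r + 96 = (r + 2)*(r + 4*sqrt(2))*(r + 6*sqrt(2))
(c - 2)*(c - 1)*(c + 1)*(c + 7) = c^4 + 5*c^3 - 15*c^2 - 5*c + 14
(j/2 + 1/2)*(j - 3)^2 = j^3/2 - 5*j^2/2 + 3*j/2 + 9/2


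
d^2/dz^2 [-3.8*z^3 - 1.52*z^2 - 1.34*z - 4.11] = -22.8*z - 3.04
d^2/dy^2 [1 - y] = 0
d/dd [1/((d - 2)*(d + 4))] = 2*(-d - 1)/(d^4 + 4*d^3 - 12*d^2 - 32*d + 64)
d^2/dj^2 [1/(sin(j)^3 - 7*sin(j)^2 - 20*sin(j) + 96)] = (-9*sin(j)^6 + 77*sin(j)^5 - 144*sin(j)^4 + 332*sin(j)^3 - 2914*sin(j)^2 - 1656*sin(j) + 2144)/(sin(j)^3 - 7*sin(j)^2 - 20*sin(j) + 96)^3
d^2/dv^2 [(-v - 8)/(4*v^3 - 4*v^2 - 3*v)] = 24*(-4*v^5 - 60*v^4 + 83*v^3 - 8*v^2 - 24*v - 6)/(v^3*(64*v^6 - 192*v^5 + 48*v^4 + 224*v^3 - 36*v^2 - 108*v - 27))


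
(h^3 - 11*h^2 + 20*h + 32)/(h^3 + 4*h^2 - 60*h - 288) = (h^2 - 3*h - 4)/(h^2 + 12*h + 36)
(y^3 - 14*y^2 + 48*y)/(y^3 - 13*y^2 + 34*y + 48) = y/(y + 1)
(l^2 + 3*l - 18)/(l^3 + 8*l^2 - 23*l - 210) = (l - 3)/(l^2 + 2*l - 35)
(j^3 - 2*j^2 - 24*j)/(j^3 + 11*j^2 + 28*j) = (j - 6)/(j + 7)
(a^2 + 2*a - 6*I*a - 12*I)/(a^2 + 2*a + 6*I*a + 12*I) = (a - 6*I)/(a + 6*I)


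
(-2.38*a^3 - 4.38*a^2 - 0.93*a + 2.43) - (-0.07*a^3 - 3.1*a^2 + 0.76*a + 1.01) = -2.31*a^3 - 1.28*a^2 - 1.69*a + 1.42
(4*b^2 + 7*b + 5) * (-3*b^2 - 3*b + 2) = -12*b^4 - 33*b^3 - 28*b^2 - b + 10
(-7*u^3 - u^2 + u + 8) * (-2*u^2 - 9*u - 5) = 14*u^5 + 65*u^4 + 42*u^3 - 20*u^2 - 77*u - 40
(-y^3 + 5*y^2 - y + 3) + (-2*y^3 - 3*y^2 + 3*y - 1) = -3*y^3 + 2*y^2 + 2*y + 2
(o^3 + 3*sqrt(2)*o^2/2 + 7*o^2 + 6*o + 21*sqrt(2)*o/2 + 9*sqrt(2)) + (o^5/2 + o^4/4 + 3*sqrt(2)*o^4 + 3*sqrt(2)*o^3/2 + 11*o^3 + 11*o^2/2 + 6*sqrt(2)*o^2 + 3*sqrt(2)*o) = o^5/2 + o^4/4 + 3*sqrt(2)*o^4 + 3*sqrt(2)*o^3/2 + 12*o^3 + 15*sqrt(2)*o^2/2 + 25*o^2/2 + 6*o + 27*sqrt(2)*o/2 + 9*sqrt(2)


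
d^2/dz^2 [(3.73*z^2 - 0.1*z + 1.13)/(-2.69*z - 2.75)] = -74.249336/(19.465109*z^3 + 59.697825*z^2 + 61.029375*z + 20.796875)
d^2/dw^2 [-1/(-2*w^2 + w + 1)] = 2*(4*w^2 - 2*w - (4*w - 1)^2 - 2)/(-2*w^2 + w + 1)^3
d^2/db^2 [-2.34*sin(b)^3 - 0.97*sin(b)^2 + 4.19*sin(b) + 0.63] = -2.435*sin(b) - 5.265*sin(3*b) - 1.94*cos(2*b)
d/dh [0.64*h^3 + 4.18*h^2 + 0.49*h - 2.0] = 1.92*h^2 + 8.36*h + 0.49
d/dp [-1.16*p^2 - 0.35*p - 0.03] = -2.32*p - 0.35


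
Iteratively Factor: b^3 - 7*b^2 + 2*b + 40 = (b - 4)*(b^2 - 3*b - 10) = (b - 5)*(b - 4)*(b + 2)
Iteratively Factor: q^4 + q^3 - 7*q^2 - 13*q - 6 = (q - 3)*(q^3 + 4*q^2 + 5*q + 2) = (q - 3)*(q + 1)*(q^2 + 3*q + 2) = (q - 3)*(q + 1)^2*(q + 2)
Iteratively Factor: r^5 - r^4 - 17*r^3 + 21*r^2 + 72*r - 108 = (r + 3)*(r^4 - 4*r^3 - 5*r^2 + 36*r - 36) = (r - 3)*(r + 3)*(r^3 - r^2 - 8*r + 12) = (r - 3)*(r - 2)*(r + 3)*(r^2 + r - 6) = (r - 3)*(r - 2)*(r + 3)^2*(r - 2)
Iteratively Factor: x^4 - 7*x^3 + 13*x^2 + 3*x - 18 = (x + 1)*(x^3 - 8*x^2 + 21*x - 18) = (x - 3)*(x + 1)*(x^2 - 5*x + 6) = (x - 3)^2*(x + 1)*(x - 2)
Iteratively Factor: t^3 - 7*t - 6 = (t + 2)*(t^2 - 2*t - 3) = (t - 3)*(t + 2)*(t + 1)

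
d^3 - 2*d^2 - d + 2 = (d - 2)*(d - 1)*(d + 1)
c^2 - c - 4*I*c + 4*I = (c - 1)*(c - 4*I)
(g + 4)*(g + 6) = g^2 + 10*g + 24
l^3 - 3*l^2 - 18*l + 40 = (l - 5)*(l - 2)*(l + 4)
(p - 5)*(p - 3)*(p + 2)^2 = p^4 - 4*p^3 - 13*p^2 + 28*p + 60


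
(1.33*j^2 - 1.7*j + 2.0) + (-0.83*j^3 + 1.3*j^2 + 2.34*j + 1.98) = -0.83*j^3 + 2.63*j^2 + 0.64*j + 3.98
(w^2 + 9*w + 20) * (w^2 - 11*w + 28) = w^4 - 2*w^3 - 51*w^2 + 32*w + 560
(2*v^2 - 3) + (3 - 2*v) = 2*v^2 - 2*v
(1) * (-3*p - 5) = -3*p - 5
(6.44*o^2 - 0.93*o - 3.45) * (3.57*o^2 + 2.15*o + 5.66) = 22.9908*o^4 + 10.5259*o^3 + 22.1344*o^2 - 12.6813*o - 19.527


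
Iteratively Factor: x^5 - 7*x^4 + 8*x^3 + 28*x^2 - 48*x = (x - 4)*(x^4 - 3*x^3 - 4*x^2 + 12*x) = (x - 4)*(x + 2)*(x^3 - 5*x^2 + 6*x) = x*(x - 4)*(x + 2)*(x^2 - 5*x + 6) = x*(x - 4)*(x - 2)*(x + 2)*(x - 3)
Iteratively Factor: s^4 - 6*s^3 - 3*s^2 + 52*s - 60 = (s - 2)*(s^3 - 4*s^2 - 11*s + 30) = (s - 2)^2*(s^2 - 2*s - 15) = (s - 2)^2*(s + 3)*(s - 5)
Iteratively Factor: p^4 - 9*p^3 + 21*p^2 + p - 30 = (p + 1)*(p^3 - 10*p^2 + 31*p - 30) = (p - 5)*(p + 1)*(p^2 - 5*p + 6) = (p - 5)*(p - 3)*(p + 1)*(p - 2)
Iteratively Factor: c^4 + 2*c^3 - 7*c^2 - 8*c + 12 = (c + 2)*(c^3 - 7*c + 6) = (c - 1)*(c + 2)*(c^2 + c - 6) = (c - 2)*(c - 1)*(c + 2)*(c + 3)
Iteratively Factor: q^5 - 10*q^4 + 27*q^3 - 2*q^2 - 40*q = (q)*(q^4 - 10*q^3 + 27*q^2 - 2*q - 40) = q*(q + 1)*(q^3 - 11*q^2 + 38*q - 40) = q*(q - 4)*(q + 1)*(q^2 - 7*q + 10) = q*(q - 4)*(q - 2)*(q + 1)*(q - 5)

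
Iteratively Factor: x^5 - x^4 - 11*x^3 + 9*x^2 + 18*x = (x)*(x^4 - x^3 - 11*x^2 + 9*x + 18) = x*(x + 1)*(x^3 - 2*x^2 - 9*x + 18) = x*(x - 3)*(x + 1)*(x^2 + x - 6) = x*(x - 3)*(x - 2)*(x + 1)*(x + 3)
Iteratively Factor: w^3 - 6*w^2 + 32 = (w + 2)*(w^2 - 8*w + 16) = (w - 4)*(w + 2)*(w - 4)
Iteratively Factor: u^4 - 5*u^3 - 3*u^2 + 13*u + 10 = (u + 1)*(u^3 - 6*u^2 + 3*u + 10) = (u - 2)*(u + 1)*(u^2 - 4*u - 5) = (u - 2)*(u + 1)^2*(u - 5)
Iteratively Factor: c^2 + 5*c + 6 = (c + 2)*(c + 3)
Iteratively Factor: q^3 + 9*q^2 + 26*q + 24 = (q + 4)*(q^2 + 5*q + 6) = (q + 3)*(q + 4)*(q + 2)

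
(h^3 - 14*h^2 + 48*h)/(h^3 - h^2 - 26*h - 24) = h*(h - 8)/(h^2 + 5*h + 4)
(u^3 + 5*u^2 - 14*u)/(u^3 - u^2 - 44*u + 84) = u/(u - 6)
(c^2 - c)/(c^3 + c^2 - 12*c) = (c - 1)/(c^2 + c - 12)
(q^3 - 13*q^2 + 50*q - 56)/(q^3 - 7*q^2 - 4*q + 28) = (q - 4)/(q + 2)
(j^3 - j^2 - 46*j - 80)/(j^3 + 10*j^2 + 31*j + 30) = (j - 8)/(j + 3)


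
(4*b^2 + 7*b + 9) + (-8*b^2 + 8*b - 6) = -4*b^2 + 15*b + 3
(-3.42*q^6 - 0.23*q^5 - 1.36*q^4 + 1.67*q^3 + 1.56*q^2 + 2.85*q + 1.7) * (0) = 0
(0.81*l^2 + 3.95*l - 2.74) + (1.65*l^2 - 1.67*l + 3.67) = 2.46*l^2 + 2.28*l + 0.93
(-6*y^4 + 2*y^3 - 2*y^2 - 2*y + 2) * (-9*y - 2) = 54*y^5 - 6*y^4 + 14*y^3 + 22*y^2 - 14*y - 4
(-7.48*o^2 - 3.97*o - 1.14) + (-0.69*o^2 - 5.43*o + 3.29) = -8.17*o^2 - 9.4*o + 2.15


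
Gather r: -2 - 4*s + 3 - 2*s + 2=3 - 6*s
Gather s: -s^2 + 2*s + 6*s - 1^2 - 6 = -s^2 + 8*s - 7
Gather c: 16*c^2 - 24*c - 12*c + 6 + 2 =16*c^2 - 36*c + 8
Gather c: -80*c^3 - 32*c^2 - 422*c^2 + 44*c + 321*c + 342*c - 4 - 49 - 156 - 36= -80*c^3 - 454*c^2 + 707*c - 245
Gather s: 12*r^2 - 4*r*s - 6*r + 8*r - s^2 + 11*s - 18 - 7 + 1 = 12*r^2 + 2*r - s^2 + s*(11 - 4*r) - 24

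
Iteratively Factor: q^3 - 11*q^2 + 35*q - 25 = (q - 1)*(q^2 - 10*q + 25) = (q - 5)*(q - 1)*(q - 5)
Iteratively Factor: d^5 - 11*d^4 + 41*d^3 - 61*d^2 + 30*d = (d - 5)*(d^4 - 6*d^3 + 11*d^2 - 6*d) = (d - 5)*(d - 3)*(d^3 - 3*d^2 + 2*d) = d*(d - 5)*(d - 3)*(d^2 - 3*d + 2) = d*(d - 5)*(d - 3)*(d - 1)*(d - 2)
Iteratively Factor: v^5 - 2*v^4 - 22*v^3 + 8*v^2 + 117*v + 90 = (v + 1)*(v^4 - 3*v^3 - 19*v^2 + 27*v + 90) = (v - 5)*(v + 1)*(v^3 + 2*v^2 - 9*v - 18) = (v - 5)*(v + 1)*(v + 3)*(v^2 - v - 6) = (v - 5)*(v + 1)*(v + 2)*(v + 3)*(v - 3)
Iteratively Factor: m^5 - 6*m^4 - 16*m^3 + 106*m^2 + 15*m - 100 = (m + 4)*(m^4 - 10*m^3 + 24*m^2 + 10*m - 25) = (m - 5)*(m + 4)*(m^3 - 5*m^2 - m + 5) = (m - 5)*(m - 1)*(m + 4)*(m^2 - 4*m - 5) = (m - 5)^2*(m - 1)*(m + 4)*(m + 1)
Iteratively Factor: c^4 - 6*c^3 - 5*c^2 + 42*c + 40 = (c - 5)*(c^3 - c^2 - 10*c - 8) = (c - 5)*(c + 2)*(c^2 - 3*c - 4) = (c - 5)*(c - 4)*(c + 2)*(c + 1)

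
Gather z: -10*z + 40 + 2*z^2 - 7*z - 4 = 2*z^2 - 17*z + 36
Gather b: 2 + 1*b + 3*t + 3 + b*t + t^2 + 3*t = b*(t + 1) + t^2 + 6*t + 5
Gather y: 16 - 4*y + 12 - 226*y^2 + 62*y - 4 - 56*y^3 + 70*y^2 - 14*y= -56*y^3 - 156*y^2 + 44*y + 24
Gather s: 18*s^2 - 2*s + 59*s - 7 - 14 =18*s^2 + 57*s - 21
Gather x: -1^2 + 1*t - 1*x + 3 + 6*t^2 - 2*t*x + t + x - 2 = 6*t^2 - 2*t*x + 2*t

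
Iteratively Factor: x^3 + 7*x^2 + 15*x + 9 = (x + 3)*(x^2 + 4*x + 3) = (x + 1)*(x + 3)*(x + 3)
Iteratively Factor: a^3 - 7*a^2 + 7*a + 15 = (a + 1)*(a^2 - 8*a + 15) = (a - 5)*(a + 1)*(a - 3)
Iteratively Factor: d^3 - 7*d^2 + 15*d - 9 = (d - 1)*(d^2 - 6*d + 9) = (d - 3)*(d - 1)*(d - 3)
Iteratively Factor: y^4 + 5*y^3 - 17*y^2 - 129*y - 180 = (y + 4)*(y^3 + y^2 - 21*y - 45) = (y + 3)*(y + 4)*(y^2 - 2*y - 15) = (y - 5)*(y + 3)*(y + 4)*(y + 3)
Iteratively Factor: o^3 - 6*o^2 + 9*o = (o - 3)*(o^2 - 3*o) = o*(o - 3)*(o - 3)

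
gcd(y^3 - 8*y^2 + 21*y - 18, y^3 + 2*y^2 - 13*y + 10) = y - 2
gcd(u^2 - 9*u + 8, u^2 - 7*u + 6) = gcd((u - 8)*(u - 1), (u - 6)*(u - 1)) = u - 1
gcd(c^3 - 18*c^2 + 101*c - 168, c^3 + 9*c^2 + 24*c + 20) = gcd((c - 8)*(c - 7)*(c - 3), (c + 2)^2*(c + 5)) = 1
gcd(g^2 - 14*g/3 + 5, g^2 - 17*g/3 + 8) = g - 3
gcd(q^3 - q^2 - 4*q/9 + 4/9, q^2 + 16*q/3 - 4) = q - 2/3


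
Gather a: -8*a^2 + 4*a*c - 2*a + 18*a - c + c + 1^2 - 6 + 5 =-8*a^2 + a*(4*c + 16)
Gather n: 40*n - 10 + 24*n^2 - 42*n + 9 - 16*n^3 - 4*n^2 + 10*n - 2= -16*n^3 + 20*n^2 + 8*n - 3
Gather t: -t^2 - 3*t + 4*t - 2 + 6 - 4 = -t^2 + t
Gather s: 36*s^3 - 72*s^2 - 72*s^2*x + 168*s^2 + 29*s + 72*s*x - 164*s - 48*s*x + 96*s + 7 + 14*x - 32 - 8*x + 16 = 36*s^3 + s^2*(96 - 72*x) + s*(24*x - 39) + 6*x - 9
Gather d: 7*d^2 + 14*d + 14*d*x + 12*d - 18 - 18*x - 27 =7*d^2 + d*(14*x + 26) - 18*x - 45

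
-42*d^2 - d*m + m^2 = (-7*d + m)*(6*d + m)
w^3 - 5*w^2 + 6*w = w*(w - 3)*(w - 2)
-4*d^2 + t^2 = (-2*d + t)*(2*d + t)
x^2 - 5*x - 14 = (x - 7)*(x + 2)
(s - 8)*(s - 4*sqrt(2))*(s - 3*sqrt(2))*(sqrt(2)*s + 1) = sqrt(2)*s^4 - 13*s^3 - 8*sqrt(2)*s^3 + 17*sqrt(2)*s^2 + 104*s^2 - 136*sqrt(2)*s + 24*s - 192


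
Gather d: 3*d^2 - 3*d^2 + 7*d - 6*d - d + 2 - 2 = 0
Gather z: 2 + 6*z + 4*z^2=4*z^2 + 6*z + 2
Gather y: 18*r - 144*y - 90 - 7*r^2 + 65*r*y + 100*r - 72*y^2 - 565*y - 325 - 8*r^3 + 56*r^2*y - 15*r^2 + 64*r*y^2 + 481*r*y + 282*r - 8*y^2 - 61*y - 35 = -8*r^3 - 22*r^2 + 400*r + y^2*(64*r - 80) + y*(56*r^2 + 546*r - 770) - 450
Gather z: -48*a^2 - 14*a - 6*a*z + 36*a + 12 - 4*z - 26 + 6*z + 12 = -48*a^2 + 22*a + z*(2 - 6*a) - 2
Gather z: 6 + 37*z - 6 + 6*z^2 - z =6*z^2 + 36*z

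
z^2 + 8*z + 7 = (z + 1)*(z + 7)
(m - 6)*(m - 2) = m^2 - 8*m + 12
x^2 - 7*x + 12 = (x - 4)*(x - 3)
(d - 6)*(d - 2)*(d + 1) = d^3 - 7*d^2 + 4*d + 12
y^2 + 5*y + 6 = (y + 2)*(y + 3)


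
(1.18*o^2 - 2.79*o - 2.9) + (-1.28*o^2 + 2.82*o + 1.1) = -0.1*o^2 + 0.0299999999999998*o - 1.8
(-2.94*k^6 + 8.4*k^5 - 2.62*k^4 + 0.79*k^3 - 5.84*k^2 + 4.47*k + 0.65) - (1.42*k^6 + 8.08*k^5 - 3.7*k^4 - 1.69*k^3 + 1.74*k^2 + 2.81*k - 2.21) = -4.36*k^6 + 0.32*k^5 + 1.08*k^4 + 2.48*k^3 - 7.58*k^2 + 1.66*k + 2.86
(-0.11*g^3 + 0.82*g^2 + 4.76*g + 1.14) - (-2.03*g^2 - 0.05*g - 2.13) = -0.11*g^3 + 2.85*g^2 + 4.81*g + 3.27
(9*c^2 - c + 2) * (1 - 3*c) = -27*c^3 + 12*c^2 - 7*c + 2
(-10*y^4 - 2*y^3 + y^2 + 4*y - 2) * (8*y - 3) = -80*y^5 + 14*y^4 + 14*y^3 + 29*y^2 - 28*y + 6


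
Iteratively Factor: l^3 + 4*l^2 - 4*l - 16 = (l + 2)*(l^2 + 2*l - 8) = (l + 2)*(l + 4)*(l - 2)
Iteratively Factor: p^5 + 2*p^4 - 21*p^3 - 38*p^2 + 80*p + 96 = (p - 2)*(p^4 + 4*p^3 - 13*p^2 - 64*p - 48) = (p - 2)*(p + 3)*(p^3 + p^2 - 16*p - 16) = (p - 2)*(p + 3)*(p + 4)*(p^2 - 3*p - 4) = (p - 4)*(p - 2)*(p + 3)*(p + 4)*(p + 1)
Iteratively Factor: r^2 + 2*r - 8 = (r - 2)*(r + 4)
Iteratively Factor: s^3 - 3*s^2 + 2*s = (s)*(s^2 - 3*s + 2) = s*(s - 1)*(s - 2)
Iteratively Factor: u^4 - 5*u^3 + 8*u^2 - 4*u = (u - 2)*(u^3 - 3*u^2 + 2*u) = u*(u - 2)*(u^2 - 3*u + 2) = u*(u - 2)*(u - 1)*(u - 2)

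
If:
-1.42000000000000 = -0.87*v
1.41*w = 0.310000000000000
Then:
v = 1.63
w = 0.22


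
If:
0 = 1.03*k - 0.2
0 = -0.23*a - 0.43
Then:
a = -1.87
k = 0.19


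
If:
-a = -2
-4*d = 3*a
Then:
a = 2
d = -3/2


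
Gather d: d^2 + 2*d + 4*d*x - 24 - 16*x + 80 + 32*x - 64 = d^2 + d*(4*x + 2) + 16*x - 8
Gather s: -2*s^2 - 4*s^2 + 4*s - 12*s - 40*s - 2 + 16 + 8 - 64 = -6*s^2 - 48*s - 42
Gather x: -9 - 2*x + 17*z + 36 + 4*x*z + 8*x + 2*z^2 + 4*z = x*(4*z + 6) + 2*z^2 + 21*z + 27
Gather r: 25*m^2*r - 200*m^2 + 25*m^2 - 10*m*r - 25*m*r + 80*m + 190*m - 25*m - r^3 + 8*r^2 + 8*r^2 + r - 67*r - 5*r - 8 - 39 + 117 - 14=-175*m^2 + 245*m - r^3 + 16*r^2 + r*(25*m^2 - 35*m - 71) + 56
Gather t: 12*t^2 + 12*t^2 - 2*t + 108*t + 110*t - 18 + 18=24*t^2 + 216*t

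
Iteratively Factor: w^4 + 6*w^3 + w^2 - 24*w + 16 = (w - 1)*(w^3 + 7*w^2 + 8*w - 16) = (w - 1)*(w + 4)*(w^2 + 3*w - 4) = (w - 1)^2*(w + 4)*(w + 4)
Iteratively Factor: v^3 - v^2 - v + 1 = (v + 1)*(v^2 - 2*v + 1) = (v - 1)*(v + 1)*(v - 1)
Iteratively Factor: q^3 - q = (q - 1)*(q^2 + q) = q*(q - 1)*(q + 1)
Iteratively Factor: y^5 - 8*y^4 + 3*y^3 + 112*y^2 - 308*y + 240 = (y - 3)*(y^4 - 5*y^3 - 12*y^2 + 76*y - 80) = (y - 3)*(y - 2)*(y^3 - 3*y^2 - 18*y + 40) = (y - 5)*(y - 3)*(y - 2)*(y^2 + 2*y - 8) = (y - 5)*(y - 3)*(y - 2)^2*(y + 4)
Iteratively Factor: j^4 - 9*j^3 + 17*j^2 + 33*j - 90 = (j - 5)*(j^3 - 4*j^2 - 3*j + 18) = (j - 5)*(j - 3)*(j^2 - j - 6) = (j - 5)*(j - 3)*(j + 2)*(j - 3)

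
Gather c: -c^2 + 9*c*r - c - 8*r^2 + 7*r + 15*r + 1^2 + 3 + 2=-c^2 + c*(9*r - 1) - 8*r^2 + 22*r + 6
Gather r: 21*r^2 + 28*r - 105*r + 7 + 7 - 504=21*r^2 - 77*r - 490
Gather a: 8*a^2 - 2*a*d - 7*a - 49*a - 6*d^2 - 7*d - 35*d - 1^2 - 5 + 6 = 8*a^2 + a*(-2*d - 56) - 6*d^2 - 42*d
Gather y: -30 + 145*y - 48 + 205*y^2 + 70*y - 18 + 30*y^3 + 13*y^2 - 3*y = 30*y^3 + 218*y^2 + 212*y - 96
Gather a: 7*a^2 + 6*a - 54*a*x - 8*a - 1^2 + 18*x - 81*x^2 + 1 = 7*a^2 + a*(-54*x - 2) - 81*x^2 + 18*x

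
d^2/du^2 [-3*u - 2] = 0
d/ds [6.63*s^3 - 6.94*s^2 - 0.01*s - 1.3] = 19.89*s^2 - 13.88*s - 0.01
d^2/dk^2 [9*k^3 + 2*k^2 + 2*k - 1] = 54*k + 4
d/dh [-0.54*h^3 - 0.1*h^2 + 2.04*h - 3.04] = -1.62*h^2 - 0.2*h + 2.04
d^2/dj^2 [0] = 0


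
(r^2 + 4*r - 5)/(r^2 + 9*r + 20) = (r - 1)/(r + 4)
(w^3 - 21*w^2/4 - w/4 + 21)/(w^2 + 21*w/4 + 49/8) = 2*(w^2 - 7*w + 12)/(2*w + 7)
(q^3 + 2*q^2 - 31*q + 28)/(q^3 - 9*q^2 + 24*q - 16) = (q + 7)/(q - 4)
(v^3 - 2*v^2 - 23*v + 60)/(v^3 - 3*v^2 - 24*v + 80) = (v - 3)/(v - 4)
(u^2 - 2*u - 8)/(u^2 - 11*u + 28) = (u + 2)/(u - 7)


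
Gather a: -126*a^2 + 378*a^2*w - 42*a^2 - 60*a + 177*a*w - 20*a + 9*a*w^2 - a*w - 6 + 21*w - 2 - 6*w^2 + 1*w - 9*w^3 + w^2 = a^2*(378*w - 168) + a*(9*w^2 + 176*w - 80) - 9*w^3 - 5*w^2 + 22*w - 8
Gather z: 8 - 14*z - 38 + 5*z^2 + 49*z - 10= 5*z^2 + 35*z - 40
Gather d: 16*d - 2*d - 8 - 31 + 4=14*d - 35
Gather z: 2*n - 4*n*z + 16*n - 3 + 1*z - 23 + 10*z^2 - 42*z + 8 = 18*n + 10*z^2 + z*(-4*n - 41) - 18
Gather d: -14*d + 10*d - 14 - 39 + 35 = -4*d - 18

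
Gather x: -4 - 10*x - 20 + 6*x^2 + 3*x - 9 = 6*x^2 - 7*x - 33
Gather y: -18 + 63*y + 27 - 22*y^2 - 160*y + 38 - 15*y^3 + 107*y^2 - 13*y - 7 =-15*y^3 + 85*y^2 - 110*y + 40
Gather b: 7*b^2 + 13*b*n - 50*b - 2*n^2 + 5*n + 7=7*b^2 + b*(13*n - 50) - 2*n^2 + 5*n + 7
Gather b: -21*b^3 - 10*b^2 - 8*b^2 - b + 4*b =-21*b^3 - 18*b^2 + 3*b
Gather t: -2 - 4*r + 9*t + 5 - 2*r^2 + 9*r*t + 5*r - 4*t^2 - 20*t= -2*r^2 + r - 4*t^2 + t*(9*r - 11) + 3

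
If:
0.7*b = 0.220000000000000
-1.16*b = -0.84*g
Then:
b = 0.31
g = 0.43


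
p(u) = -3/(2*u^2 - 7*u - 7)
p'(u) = -3*(7 - 4*u)/(2*u^2 - 7*u - 7)^2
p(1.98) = 0.23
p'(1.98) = 0.02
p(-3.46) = -0.07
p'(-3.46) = -0.04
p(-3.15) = -0.09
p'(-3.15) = -0.05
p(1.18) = 0.24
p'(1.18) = -0.04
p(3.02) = 0.30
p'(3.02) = 0.16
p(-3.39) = -0.08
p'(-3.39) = -0.04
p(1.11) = 0.24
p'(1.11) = -0.05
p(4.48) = -1.68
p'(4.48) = 10.33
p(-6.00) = -0.03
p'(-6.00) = -0.00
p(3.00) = 0.30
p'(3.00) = 0.15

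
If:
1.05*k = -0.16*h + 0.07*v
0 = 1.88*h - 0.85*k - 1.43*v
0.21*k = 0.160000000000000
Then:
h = -12.24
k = 0.76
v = -16.54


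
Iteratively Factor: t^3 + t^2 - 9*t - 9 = (t + 1)*(t^2 - 9) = (t + 1)*(t + 3)*(t - 3)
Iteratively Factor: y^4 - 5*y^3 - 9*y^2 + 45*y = (y)*(y^3 - 5*y^2 - 9*y + 45) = y*(y - 3)*(y^2 - 2*y - 15) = y*(y - 5)*(y - 3)*(y + 3)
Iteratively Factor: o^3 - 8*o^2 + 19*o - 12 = (o - 4)*(o^2 - 4*o + 3) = (o - 4)*(o - 1)*(o - 3)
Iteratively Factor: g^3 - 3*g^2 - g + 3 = (g - 3)*(g^2 - 1) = (g - 3)*(g - 1)*(g + 1)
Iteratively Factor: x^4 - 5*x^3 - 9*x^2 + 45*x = (x - 5)*(x^3 - 9*x) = (x - 5)*(x + 3)*(x^2 - 3*x) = x*(x - 5)*(x + 3)*(x - 3)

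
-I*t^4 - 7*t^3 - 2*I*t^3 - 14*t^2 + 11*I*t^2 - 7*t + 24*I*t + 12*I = (t + 1)*(t - 4*I)*(t - 3*I)*(-I*t - I)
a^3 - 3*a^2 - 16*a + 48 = (a - 4)*(a - 3)*(a + 4)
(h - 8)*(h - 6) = h^2 - 14*h + 48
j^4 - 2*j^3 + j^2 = j^2*(j - 1)^2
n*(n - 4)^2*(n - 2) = n^4 - 10*n^3 + 32*n^2 - 32*n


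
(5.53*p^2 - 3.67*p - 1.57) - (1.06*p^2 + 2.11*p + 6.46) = 4.47*p^2 - 5.78*p - 8.03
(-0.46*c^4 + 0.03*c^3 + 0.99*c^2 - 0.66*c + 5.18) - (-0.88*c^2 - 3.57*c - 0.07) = -0.46*c^4 + 0.03*c^3 + 1.87*c^2 + 2.91*c + 5.25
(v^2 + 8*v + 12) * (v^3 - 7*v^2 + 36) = v^5 + v^4 - 44*v^3 - 48*v^2 + 288*v + 432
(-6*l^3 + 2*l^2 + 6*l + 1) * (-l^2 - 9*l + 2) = 6*l^5 + 52*l^4 - 36*l^3 - 51*l^2 + 3*l + 2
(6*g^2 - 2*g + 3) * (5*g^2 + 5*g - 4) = 30*g^4 + 20*g^3 - 19*g^2 + 23*g - 12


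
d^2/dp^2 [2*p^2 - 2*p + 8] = 4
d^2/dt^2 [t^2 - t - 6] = 2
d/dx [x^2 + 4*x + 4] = 2*x + 4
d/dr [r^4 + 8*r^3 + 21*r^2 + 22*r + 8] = 4*r^3 + 24*r^2 + 42*r + 22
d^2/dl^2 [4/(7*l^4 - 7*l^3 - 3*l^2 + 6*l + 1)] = 8*(3*(-14*l^2 + 7*l + 1)*(7*l^4 - 7*l^3 - 3*l^2 + 6*l + 1) + (28*l^3 - 21*l^2 - 6*l + 6)^2)/(7*l^4 - 7*l^3 - 3*l^2 + 6*l + 1)^3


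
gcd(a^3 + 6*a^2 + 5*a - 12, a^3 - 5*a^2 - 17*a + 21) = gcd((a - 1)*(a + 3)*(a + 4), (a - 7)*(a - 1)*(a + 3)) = a^2 + 2*a - 3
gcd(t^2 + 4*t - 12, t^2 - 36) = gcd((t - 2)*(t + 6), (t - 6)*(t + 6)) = t + 6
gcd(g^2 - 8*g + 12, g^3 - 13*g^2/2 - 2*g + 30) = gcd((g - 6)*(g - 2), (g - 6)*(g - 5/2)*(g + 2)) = g - 6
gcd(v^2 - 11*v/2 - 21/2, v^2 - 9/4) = v + 3/2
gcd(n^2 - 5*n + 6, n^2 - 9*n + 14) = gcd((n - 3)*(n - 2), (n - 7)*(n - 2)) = n - 2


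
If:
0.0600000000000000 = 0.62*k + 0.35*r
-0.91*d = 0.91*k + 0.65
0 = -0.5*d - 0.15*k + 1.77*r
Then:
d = -0.95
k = 0.24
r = -0.25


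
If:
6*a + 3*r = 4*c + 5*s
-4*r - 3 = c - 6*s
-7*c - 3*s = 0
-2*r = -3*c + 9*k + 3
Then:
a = 3/8 - 43*s/168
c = -3*s/7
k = -s/2 - 1/6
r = 45*s/28 - 3/4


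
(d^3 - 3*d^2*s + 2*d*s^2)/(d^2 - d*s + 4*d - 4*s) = d*(d - 2*s)/(d + 4)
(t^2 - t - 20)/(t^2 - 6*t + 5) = (t + 4)/(t - 1)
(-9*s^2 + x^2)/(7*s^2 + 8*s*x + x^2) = (-9*s^2 + x^2)/(7*s^2 + 8*s*x + x^2)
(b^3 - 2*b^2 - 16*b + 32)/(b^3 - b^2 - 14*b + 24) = (b - 4)/(b - 3)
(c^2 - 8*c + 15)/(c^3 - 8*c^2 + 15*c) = 1/c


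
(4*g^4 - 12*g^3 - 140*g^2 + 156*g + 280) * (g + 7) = 4*g^5 + 16*g^4 - 224*g^3 - 824*g^2 + 1372*g + 1960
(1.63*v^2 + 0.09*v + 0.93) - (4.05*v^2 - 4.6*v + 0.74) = -2.42*v^2 + 4.69*v + 0.19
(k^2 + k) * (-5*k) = -5*k^3 - 5*k^2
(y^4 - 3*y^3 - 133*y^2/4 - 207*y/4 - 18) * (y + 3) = y^5 - 169*y^3/4 - 303*y^2/2 - 693*y/4 - 54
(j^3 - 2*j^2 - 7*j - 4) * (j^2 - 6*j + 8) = j^5 - 8*j^4 + 13*j^3 + 22*j^2 - 32*j - 32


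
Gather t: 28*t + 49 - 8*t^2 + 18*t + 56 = -8*t^2 + 46*t + 105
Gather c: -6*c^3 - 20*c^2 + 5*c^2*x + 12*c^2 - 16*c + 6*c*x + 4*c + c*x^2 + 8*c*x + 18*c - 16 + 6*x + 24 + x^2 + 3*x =-6*c^3 + c^2*(5*x - 8) + c*(x^2 + 14*x + 6) + x^2 + 9*x + 8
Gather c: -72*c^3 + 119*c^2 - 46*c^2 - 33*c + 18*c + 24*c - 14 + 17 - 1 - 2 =-72*c^3 + 73*c^2 + 9*c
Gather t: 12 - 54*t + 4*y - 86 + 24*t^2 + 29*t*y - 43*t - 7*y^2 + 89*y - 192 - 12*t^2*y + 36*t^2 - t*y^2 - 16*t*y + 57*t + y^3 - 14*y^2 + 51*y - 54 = t^2*(60 - 12*y) + t*(-y^2 + 13*y - 40) + y^3 - 21*y^2 + 144*y - 320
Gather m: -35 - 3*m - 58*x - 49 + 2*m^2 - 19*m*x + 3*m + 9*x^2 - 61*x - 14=2*m^2 - 19*m*x + 9*x^2 - 119*x - 98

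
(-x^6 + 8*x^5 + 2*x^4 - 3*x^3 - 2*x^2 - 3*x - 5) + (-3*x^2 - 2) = -x^6 + 8*x^5 + 2*x^4 - 3*x^3 - 5*x^2 - 3*x - 7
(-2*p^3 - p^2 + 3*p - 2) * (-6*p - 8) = 12*p^4 + 22*p^3 - 10*p^2 - 12*p + 16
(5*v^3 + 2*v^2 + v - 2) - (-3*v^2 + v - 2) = 5*v^3 + 5*v^2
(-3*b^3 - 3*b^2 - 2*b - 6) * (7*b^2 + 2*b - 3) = -21*b^5 - 27*b^4 - 11*b^3 - 37*b^2 - 6*b + 18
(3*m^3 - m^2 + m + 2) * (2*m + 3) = 6*m^4 + 7*m^3 - m^2 + 7*m + 6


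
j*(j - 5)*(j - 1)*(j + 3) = j^4 - 3*j^3 - 13*j^2 + 15*j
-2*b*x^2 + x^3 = x^2*(-2*b + x)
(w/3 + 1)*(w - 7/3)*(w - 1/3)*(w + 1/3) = w^4/3 + 2*w^3/9 - 64*w^2/27 - 2*w/81 + 7/27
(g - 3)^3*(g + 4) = g^4 - 5*g^3 - 9*g^2 + 81*g - 108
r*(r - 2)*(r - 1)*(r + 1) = r^4 - 2*r^3 - r^2 + 2*r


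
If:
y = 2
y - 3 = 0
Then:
No Solution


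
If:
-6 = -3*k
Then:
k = 2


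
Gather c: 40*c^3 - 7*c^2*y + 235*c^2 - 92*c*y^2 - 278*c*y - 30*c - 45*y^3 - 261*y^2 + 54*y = 40*c^3 + c^2*(235 - 7*y) + c*(-92*y^2 - 278*y - 30) - 45*y^3 - 261*y^2 + 54*y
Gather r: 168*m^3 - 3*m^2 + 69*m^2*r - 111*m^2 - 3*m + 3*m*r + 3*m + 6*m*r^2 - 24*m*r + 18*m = 168*m^3 - 114*m^2 + 6*m*r^2 + 18*m + r*(69*m^2 - 21*m)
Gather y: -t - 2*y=-t - 2*y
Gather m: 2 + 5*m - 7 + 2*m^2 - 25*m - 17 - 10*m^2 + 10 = -8*m^2 - 20*m - 12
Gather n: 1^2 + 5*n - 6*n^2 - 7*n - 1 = -6*n^2 - 2*n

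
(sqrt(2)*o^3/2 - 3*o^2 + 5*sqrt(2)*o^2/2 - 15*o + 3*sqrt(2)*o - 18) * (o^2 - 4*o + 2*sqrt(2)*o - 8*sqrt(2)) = sqrt(2)*o^5/2 - o^4 + sqrt(2)*o^4/2 - 13*sqrt(2)*o^3 - o^3 - 18*sqrt(2)*o^2 + 14*o^2 + 24*o + 84*sqrt(2)*o + 144*sqrt(2)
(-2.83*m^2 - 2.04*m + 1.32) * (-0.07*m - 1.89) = 0.1981*m^3 + 5.4915*m^2 + 3.7632*m - 2.4948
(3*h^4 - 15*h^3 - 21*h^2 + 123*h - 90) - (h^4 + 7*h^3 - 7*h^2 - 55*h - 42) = 2*h^4 - 22*h^3 - 14*h^2 + 178*h - 48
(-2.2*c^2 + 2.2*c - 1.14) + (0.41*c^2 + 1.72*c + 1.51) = -1.79*c^2 + 3.92*c + 0.37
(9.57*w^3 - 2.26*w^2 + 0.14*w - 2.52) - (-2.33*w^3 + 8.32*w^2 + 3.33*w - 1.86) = 11.9*w^3 - 10.58*w^2 - 3.19*w - 0.66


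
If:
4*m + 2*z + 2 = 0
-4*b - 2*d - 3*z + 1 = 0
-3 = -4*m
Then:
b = 17/8 - d/2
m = 3/4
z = -5/2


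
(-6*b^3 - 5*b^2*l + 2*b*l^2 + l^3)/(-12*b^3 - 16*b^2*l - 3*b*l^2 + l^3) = (6*b^2 - b*l - l^2)/(12*b^2 + 4*b*l - l^2)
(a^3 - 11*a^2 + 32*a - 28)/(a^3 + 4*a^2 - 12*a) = (a^2 - 9*a + 14)/(a*(a + 6))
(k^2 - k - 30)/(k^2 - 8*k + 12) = (k + 5)/(k - 2)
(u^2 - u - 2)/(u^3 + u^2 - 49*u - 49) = (u - 2)/(u^2 - 49)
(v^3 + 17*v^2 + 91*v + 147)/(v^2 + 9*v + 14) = (v^2 + 10*v + 21)/(v + 2)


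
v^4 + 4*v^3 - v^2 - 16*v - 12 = (v - 2)*(v + 1)*(v + 2)*(v + 3)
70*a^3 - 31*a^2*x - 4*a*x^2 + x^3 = (-7*a + x)*(-2*a + x)*(5*a + x)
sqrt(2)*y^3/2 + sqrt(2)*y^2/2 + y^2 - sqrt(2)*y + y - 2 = (y - 1)*(y + 2)*(sqrt(2)*y/2 + 1)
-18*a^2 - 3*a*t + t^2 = (-6*a + t)*(3*a + t)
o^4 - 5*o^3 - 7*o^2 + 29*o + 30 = (o - 5)*(o - 3)*(o + 1)*(o + 2)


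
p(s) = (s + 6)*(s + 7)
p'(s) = 2*s + 13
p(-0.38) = 37.20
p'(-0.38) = 12.24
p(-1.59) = 23.86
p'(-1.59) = 9.82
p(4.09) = 111.90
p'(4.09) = 21.18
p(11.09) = 309.16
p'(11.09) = 35.18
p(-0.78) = 32.47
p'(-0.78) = 11.44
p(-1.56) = 24.15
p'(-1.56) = 9.88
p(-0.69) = 33.51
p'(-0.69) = 11.62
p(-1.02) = 29.78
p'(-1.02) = 10.96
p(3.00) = 90.00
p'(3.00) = 19.00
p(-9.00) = 6.00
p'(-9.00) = -5.00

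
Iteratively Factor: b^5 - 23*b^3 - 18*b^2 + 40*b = (b + 2)*(b^4 - 2*b^3 - 19*b^2 + 20*b) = b*(b + 2)*(b^3 - 2*b^2 - 19*b + 20) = b*(b + 2)*(b + 4)*(b^2 - 6*b + 5) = b*(b - 5)*(b + 2)*(b + 4)*(b - 1)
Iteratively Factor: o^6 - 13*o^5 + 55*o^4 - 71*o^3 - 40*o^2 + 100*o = (o)*(o^5 - 13*o^4 + 55*o^3 - 71*o^2 - 40*o + 100) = o*(o - 2)*(o^4 - 11*o^3 + 33*o^2 - 5*o - 50) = o*(o - 5)*(o - 2)*(o^3 - 6*o^2 + 3*o + 10) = o*(o - 5)*(o - 2)^2*(o^2 - 4*o - 5) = o*(o - 5)*(o - 2)^2*(o + 1)*(o - 5)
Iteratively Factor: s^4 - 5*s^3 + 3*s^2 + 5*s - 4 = (s - 4)*(s^3 - s^2 - s + 1) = (s - 4)*(s - 1)*(s^2 - 1) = (s - 4)*(s - 1)*(s + 1)*(s - 1)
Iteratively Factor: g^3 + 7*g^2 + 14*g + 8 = (g + 2)*(g^2 + 5*g + 4) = (g + 2)*(g + 4)*(g + 1)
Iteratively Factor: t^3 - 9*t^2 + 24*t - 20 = (t - 2)*(t^2 - 7*t + 10) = (t - 2)^2*(t - 5)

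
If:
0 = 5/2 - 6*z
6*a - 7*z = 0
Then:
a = 35/72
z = 5/12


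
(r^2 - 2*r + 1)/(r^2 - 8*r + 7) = (r - 1)/(r - 7)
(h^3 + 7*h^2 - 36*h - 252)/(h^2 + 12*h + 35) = (h^2 - 36)/(h + 5)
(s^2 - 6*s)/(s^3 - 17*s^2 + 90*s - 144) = s/(s^2 - 11*s + 24)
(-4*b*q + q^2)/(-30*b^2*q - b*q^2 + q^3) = (4*b - q)/(30*b^2 + b*q - q^2)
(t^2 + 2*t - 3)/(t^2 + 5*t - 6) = (t + 3)/(t + 6)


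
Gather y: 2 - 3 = -1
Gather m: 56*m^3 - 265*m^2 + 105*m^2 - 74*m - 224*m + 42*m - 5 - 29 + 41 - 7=56*m^3 - 160*m^2 - 256*m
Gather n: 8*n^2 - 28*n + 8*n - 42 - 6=8*n^2 - 20*n - 48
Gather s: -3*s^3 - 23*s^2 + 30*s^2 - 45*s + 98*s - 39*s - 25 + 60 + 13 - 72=-3*s^3 + 7*s^2 + 14*s - 24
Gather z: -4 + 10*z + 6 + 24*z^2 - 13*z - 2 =24*z^2 - 3*z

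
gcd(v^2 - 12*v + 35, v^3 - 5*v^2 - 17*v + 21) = v - 7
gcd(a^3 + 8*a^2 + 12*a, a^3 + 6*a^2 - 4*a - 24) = a^2 + 8*a + 12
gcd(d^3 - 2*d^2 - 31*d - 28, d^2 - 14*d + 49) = d - 7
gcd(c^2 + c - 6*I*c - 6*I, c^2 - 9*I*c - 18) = c - 6*I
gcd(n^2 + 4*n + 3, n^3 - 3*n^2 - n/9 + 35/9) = n + 1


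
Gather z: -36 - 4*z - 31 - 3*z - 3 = -7*z - 70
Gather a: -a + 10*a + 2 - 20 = 9*a - 18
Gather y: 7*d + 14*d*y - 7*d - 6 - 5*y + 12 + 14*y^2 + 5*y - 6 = 14*d*y + 14*y^2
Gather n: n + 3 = n + 3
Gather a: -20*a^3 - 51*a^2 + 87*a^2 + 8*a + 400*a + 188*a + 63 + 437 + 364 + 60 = -20*a^3 + 36*a^2 + 596*a + 924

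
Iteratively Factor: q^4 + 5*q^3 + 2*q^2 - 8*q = (q + 4)*(q^3 + q^2 - 2*q) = (q - 1)*(q + 4)*(q^2 + 2*q) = q*(q - 1)*(q + 4)*(q + 2)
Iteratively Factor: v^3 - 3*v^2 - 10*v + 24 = (v + 3)*(v^2 - 6*v + 8) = (v - 4)*(v + 3)*(v - 2)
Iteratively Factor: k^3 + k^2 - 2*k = (k + 2)*(k^2 - k) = k*(k + 2)*(k - 1)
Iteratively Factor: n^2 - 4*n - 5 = (n + 1)*(n - 5)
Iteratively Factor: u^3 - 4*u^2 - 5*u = (u + 1)*(u^2 - 5*u) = u*(u + 1)*(u - 5)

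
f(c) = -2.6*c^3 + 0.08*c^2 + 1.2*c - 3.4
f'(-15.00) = -1756.20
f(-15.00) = 8771.60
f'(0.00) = 1.20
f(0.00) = -3.40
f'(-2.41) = -44.49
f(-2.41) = 30.57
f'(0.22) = 0.86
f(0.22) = -3.16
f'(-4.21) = -137.72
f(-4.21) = 186.97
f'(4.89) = -184.53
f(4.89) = -299.64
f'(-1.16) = -9.48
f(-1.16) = -0.63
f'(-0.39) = -0.05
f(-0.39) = -3.70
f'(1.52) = -16.58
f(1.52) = -10.52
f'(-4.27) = -141.70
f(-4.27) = 195.36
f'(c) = -7.8*c^2 + 0.16*c + 1.2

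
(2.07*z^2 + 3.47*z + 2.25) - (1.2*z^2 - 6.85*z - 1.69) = 0.87*z^2 + 10.32*z + 3.94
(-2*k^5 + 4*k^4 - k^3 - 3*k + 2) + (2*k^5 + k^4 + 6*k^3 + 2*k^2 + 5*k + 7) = 5*k^4 + 5*k^3 + 2*k^2 + 2*k + 9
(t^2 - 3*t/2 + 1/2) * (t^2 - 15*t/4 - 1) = t^4 - 21*t^3/4 + 41*t^2/8 - 3*t/8 - 1/2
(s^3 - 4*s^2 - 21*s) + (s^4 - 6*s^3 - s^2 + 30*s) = s^4 - 5*s^3 - 5*s^2 + 9*s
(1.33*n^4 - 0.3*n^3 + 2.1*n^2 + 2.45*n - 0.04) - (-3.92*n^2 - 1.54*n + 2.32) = 1.33*n^4 - 0.3*n^3 + 6.02*n^2 + 3.99*n - 2.36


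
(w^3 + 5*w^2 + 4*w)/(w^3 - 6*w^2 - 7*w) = (w + 4)/(w - 7)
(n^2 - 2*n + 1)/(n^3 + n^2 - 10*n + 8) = (n - 1)/(n^2 + 2*n - 8)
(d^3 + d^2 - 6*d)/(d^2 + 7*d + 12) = d*(d - 2)/(d + 4)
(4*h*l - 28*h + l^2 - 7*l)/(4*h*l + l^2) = (l - 7)/l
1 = 1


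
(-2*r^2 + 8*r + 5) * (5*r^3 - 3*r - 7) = -10*r^5 + 40*r^4 + 31*r^3 - 10*r^2 - 71*r - 35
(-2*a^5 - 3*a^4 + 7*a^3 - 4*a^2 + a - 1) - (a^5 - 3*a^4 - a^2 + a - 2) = -3*a^5 + 7*a^3 - 3*a^2 + 1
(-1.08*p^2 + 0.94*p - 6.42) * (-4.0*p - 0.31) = 4.32*p^3 - 3.4252*p^2 + 25.3886*p + 1.9902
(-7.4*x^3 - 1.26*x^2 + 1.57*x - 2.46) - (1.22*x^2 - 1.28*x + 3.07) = -7.4*x^3 - 2.48*x^2 + 2.85*x - 5.53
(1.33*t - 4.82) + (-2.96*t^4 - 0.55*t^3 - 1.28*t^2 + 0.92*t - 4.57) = -2.96*t^4 - 0.55*t^3 - 1.28*t^2 + 2.25*t - 9.39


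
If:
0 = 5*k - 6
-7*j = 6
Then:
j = -6/7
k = 6/5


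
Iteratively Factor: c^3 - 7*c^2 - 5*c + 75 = (c - 5)*(c^2 - 2*c - 15) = (c - 5)^2*(c + 3)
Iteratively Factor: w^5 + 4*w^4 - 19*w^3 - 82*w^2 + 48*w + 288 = (w + 3)*(w^4 + w^3 - 22*w^2 - 16*w + 96) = (w - 2)*(w + 3)*(w^3 + 3*w^2 - 16*w - 48) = (w - 2)*(w + 3)*(w + 4)*(w^2 - w - 12) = (w - 2)*(w + 3)^2*(w + 4)*(w - 4)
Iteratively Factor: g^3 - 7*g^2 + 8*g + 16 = (g - 4)*(g^2 - 3*g - 4) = (g - 4)*(g + 1)*(g - 4)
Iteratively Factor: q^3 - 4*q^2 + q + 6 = (q - 2)*(q^2 - 2*q - 3) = (q - 3)*(q - 2)*(q + 1)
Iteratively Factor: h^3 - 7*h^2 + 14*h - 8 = (h - 4)*(h^2 - 3*h + 2) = (h - 4)*(h - 2)*(h - 1)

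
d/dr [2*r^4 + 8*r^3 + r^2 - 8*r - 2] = 8*r^3 + 24*r^2 + 2*r - 8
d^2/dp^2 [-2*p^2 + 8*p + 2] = -4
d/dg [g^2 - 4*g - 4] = 2*g - 4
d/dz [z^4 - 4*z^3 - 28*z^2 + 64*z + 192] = 4*z^3 - 12*z^2 - 56*z + 64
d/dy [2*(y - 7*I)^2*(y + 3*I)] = 2*(y - 7*I)*(3*y - I)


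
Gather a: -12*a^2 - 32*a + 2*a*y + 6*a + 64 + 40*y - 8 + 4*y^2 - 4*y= -12*a^2 + a*(2*y - 26) + 4*y^2 + 36*y + 56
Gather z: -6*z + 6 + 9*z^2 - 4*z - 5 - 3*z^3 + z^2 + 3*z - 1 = -3*z^3 + 10*z^2 - 7*z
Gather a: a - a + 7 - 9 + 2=0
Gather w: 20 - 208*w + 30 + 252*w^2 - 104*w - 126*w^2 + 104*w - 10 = 126*w^2 - 208*w + 40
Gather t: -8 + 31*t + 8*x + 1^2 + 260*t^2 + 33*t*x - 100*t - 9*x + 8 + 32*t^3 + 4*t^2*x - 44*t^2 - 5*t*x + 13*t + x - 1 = 32*t^3 + t^2*(4*x + 216) + t*(28*x - 56)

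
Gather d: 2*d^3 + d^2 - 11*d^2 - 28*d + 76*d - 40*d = 2*d^3 - 10*d^2 + 8*d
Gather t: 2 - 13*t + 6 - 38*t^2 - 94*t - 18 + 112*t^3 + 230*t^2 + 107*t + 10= 112*t^3 + 192*t^2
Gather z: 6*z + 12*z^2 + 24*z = 12*z^2 + 30*z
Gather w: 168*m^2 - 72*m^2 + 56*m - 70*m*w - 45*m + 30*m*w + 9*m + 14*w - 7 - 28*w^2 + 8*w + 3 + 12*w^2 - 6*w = 96*m^2 + 20*m - 16*w^2 + w*(16 - 40*m) - 4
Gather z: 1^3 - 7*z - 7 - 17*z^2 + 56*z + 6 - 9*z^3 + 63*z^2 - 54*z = -9*z^3 + 46*z^2 - 5*z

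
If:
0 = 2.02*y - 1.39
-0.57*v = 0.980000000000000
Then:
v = -1.72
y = 0.69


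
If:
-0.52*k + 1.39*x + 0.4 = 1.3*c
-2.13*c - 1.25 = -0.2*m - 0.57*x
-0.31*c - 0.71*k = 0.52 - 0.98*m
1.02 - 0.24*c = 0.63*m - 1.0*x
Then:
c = -0.68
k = 0.75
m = 0.86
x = -0.64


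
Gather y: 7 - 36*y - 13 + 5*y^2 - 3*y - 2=5*y^2 - 39*y - 8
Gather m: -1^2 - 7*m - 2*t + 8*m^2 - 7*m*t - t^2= 8*m^2 + m*(-7*t - 7) - t^2 - 2*t - 1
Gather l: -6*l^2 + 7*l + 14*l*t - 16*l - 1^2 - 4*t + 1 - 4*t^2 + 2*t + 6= -6*l^2 + l*(14*t - 9) - 4*t^2 - 2*t + 6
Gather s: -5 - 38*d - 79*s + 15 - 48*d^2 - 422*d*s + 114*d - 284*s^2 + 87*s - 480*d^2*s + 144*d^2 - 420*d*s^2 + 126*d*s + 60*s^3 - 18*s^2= 96*d^2 + 76*d + 60*s^3 + s^2*(-420*d - 302) + s*(-480*d^2 - 296*d + 8) + 10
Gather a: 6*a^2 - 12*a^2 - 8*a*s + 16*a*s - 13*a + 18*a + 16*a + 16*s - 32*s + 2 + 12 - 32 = -6*a^2 + a*(8*s + 21) - 16*s - 18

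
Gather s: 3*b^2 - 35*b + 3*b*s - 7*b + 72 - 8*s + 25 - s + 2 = 3*b^2 - 42*b + s*(3*b - 9) + 99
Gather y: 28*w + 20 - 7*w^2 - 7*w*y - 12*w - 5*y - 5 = -7*w^2 + 16*w + y*(-7*w - 5) + 15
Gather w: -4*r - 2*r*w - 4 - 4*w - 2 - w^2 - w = -4*r - w^2 + w*(-2*r - 5) - 6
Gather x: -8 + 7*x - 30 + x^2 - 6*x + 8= x^2 + x - 30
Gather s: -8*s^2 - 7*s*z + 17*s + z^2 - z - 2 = -8*s^2 + s*(17 - 7*z) + z^2 - z - 2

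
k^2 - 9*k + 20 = (k - 5)*(k - 4)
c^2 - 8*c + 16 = (c - 4)^2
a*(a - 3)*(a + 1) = a^3 - 2*a^2 - 3*a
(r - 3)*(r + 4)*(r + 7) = r^3 + 8*r^2 - 5*r - 84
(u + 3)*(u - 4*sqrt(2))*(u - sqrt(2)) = u^3 - 5*sqrt(2)*u^2 + 3*u^2 - 15*sqrt(2)*u + 8*u + 24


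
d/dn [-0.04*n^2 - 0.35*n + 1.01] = -0.08*n - 0.35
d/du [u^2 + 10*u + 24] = 2*u + 10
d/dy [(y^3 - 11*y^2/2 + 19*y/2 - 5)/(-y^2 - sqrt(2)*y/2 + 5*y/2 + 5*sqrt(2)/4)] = (-2*y^2 - 2*sqrt(2)*y + 4 + 3*sqrt(2))/(2*y^2 + 2*sqrt(2)*y + 1)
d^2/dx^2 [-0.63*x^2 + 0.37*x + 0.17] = -1.26000000000000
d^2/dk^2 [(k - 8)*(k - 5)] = 2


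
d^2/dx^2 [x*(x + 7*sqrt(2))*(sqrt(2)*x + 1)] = 6*sqrt(2)*x + 30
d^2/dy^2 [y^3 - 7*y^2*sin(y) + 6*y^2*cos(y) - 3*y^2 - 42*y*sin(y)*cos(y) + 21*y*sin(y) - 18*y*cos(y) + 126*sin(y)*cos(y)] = 7*y^2*sin(y) - 6*y^2*cos(y) - 45*y*sin(y) + 84*y*sin(2*y) - 10*y*cos(y) + 6*y + 22*sin(y) - 252*sin(2*y) + 54*cos(y) - 84*cos(2*y) - 6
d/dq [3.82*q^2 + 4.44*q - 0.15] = 7.64*q + 4.44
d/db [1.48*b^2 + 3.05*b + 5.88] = 2.96*b + 3.05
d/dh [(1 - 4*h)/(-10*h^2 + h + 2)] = (40*h^2 - 4*h - (4*h - 1)*(20*h - 1) - 8)/(-10*h^2 + h + 2)^2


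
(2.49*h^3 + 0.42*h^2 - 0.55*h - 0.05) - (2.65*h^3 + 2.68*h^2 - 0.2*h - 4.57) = -0.16*h^3 - 2.26*h^2 - 0.35*h + 4.52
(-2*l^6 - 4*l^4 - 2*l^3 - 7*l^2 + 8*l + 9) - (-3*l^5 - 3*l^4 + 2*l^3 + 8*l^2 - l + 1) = -2*l^6 + 3*l^5 - l^4 - 4*l^3 - 15*l^2 + 9*l + 8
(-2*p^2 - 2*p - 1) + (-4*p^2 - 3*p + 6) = -6*p^2 - 5*p + 5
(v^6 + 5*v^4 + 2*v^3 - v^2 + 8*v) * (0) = 0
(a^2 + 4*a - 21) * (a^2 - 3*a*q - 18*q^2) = a^4 - 3*a^3*q + 4*a^3 - 18*a^2*q^2 - 12*a^2*q - 21*a^2 - 72*a*q^2 + 63*a*q + 378*q^2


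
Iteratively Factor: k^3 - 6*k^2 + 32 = (k - 4)*(k^2 - 2*k - 8) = (k - 4)^2*(k + 2)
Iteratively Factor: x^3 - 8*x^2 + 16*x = (x - 4)*(x^2 - 4*x) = (x - 4)^2*(x)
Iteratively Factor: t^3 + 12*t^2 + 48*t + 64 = (t + 4)*(t^2 + 8*t + 16) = (t + 4)^2*(t + 4)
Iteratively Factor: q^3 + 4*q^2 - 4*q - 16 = (q + 4)*(q^2 - 4) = (q + 2)*(q + 4)*(q - 2)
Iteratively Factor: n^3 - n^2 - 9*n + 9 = (n + 3)*(n^2 - 4*n + 3) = (n - 3)*(n + 3)*(n - 1)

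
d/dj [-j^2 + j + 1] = 1 - 2*j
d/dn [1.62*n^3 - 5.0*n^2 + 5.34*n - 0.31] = 4.86*n^2 - 10.0*n + 5.34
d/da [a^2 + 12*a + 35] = 2*a + 12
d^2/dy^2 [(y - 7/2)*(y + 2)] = 2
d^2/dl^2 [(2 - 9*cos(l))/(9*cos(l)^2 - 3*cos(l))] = (-45*sin(l)^4/cos(l)^3 - 81*sin(l)^2 - 63 + 16/cos(l) - 36/cos(l)^2 + 49/cos(l)^3)/(3*(3*cos(l) - 1)^3)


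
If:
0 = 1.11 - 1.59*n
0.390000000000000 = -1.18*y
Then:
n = 0.70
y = -0.33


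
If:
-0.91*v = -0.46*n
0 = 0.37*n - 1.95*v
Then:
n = 0.00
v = 0.00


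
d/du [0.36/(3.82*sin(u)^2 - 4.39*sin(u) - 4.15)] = (1.5804 - 2.7504*sin(u))*cos(u)/(-3.82*sin(u)^2 + 4.39*sin(u) + 4.15)^2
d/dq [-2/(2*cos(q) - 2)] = -sin(q)/(cos(q) - 1)^2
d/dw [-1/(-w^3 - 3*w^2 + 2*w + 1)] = (-3*w^2 - 6*w + 2)/(w^3 + 3*w^2 - 2*w - 1)^2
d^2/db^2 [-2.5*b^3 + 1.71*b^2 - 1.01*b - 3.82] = 3.42 - 15.0*b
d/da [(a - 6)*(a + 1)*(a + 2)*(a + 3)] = 4*a^3 - 50*a - 60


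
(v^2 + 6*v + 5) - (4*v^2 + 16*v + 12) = -3*v^2 - 10*v - 7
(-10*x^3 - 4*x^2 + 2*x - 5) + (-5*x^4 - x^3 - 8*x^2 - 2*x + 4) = -5*x^4 - 11*x^3 - 12*x^2 - 1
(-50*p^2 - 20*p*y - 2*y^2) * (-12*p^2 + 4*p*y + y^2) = 600*p^4 + 40*p^3*y - 106*p^2*y^2 - 28*p*y^3 - 2*y^4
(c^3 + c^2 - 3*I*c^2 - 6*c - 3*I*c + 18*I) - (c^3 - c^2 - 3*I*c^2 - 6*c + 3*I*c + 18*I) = 2*c^2 - 6*I*c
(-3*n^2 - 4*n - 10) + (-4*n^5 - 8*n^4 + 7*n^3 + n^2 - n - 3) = -4*n^5 - 8*n^4 + 7*n^3 - 2*n^2 - 5*n - 13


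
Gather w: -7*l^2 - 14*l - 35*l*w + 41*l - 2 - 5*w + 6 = -7*l^2 + 27*l + w*(-35*l - 5) + 4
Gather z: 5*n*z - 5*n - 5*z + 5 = -5*n + z*(5*n - 5) + 5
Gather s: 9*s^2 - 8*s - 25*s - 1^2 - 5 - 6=9*s^2 - 33*s - 12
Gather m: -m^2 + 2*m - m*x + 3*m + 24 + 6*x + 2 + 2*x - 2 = -m^2 + m*(5 - x) + 8*x + 24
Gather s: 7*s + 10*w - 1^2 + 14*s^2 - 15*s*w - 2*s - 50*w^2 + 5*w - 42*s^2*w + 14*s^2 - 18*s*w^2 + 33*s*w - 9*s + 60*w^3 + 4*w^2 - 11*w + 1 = s^2*(28 - 42*w) + s*(-18*w^2 + 18*w - 4) + 60*w^3 - 46*w^2 + 4*w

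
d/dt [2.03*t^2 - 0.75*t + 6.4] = 4.06*t - 0.75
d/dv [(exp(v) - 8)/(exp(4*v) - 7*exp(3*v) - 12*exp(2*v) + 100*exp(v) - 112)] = (-3*exp(3*v) + 40*exp(2*v) - 76*exp(v) - 344)*exp(v)/(exp(7*v) - 12*exp(6*v) + exp(5*v) + 370*exp(4*v) - 740*exp(3*v) - 2312*exp(2*v) + 8064*exp(v) - 6272)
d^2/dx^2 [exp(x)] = exp(x)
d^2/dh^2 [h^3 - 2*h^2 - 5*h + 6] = 6*h - 4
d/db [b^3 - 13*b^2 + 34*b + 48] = 3*b^2 - 26*b + 34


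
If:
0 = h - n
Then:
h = n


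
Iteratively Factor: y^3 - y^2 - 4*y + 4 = (y - 1)*(y^2 - 4) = (y - 2)*(y - 1)*(y + 2)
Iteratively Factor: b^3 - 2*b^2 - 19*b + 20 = (b + 4)*(b^2 - 6*b + 5) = (b - 5)*(b + 4)*(b - 1)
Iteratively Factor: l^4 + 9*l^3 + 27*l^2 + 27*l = (l + 3)*(l^3 + 6*l^2 + 9*l) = (l + 3)^2*(l^2 + 3*l) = l*(l + 3)^2*(l + 3)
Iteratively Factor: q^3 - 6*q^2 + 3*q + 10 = (q + 1)*(q^2 - 7*q + 10) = (q - 2)*(q + 1)*(q - 5)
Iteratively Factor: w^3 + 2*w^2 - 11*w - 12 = (w + 4)*(w^2 - 2*w - 3) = (w + 1)*(w + 4)*(w - 3)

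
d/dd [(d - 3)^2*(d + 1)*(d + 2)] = 4*d^3 - 9*d^2 - 14*d + 15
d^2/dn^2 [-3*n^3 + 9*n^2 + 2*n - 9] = 18 - 18*n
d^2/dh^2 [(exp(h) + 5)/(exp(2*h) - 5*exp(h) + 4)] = (exp(4*h) + 25*exp(3*h) - 99*exp(2*h) + 65*exp(h) + 116)*exp(h)/(exp(6*h) - 15*exp(5*h) + 87*exp(4*h) - 245*exp(3*h) + 348*exp(2*h) - 240*exp(h) + 64)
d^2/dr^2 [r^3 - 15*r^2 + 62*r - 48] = 6*r - 30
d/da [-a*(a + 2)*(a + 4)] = -3*a^2 - 12*a - 8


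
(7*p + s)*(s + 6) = 7*p*s + 42*p + s^2 + 6*s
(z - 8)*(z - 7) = z^2 - 15*z + 56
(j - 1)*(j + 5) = j^2 + 4*j - 5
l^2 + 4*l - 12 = (l - 2)*(l + 6)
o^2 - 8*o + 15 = (o - 5)*(o - 3)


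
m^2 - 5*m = m*(m - 5)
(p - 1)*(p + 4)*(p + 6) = p^3 + 9*p^2 + 14*p - 24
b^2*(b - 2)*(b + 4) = b^4 + 2*b^3 - 8*b^2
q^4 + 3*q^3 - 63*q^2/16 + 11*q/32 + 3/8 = (q - 3/4)*(q - 1/2)*(q + 1/4)*(q + 4)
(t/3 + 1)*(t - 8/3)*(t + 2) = t^3/3 + 7*t^2/9 - 22*t/9 - 16/3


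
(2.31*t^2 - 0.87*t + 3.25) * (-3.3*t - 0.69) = -7.623*t^3 + 1.2771*t^2 - 10.1247*t - 2.2425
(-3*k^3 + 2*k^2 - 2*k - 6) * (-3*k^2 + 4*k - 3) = 9*k^5 - 18*k^4 + 23*k^3 + 4*k^2 - 18*k + 18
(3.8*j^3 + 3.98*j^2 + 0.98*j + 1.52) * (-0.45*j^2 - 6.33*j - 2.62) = -1.71*j^5 - 25.845*j^4 - 35.5904*j^3 - 17.315*j^2 - 12.1892*j - 3.9824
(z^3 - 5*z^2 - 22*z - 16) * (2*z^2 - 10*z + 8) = 2*z^5 - 20*z^4 + 14*z^3 + 148*z^2 - 16*z - 128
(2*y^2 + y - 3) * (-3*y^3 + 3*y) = -6*y^5 - 3*y^4 + 15*y^3 + 3*y^2 - 9*y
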